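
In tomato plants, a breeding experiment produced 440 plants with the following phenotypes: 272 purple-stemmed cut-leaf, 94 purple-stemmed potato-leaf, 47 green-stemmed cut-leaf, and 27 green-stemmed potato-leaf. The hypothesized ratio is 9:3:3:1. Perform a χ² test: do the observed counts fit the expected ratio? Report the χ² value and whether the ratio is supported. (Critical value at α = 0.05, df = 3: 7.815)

19.313; not consistent

Under the 9:3:3:1 hypothesis (Σ ratio = 16, N = 440):
  purple-stemmed cut-leaf: 440 × 9/16 = 247.5
  purple-stemmed potato-leaf: 440 × 3/16 = 82.5
  green-stemmed cut-leaf: 440 × 3/16 = 82.5
  green-stemmed potato-leaf: 440 × 1/16 = 27.5
χ² = Σ (O − E)² / E
  purple-stemmed cut-leaf: (272 − 247.5)² / 247.5 = 2.4253
  purple-stemmed potato-leaf: (94 − 82.5)² / 82.5 = 1.6030
  green-stemmed cut-leaf: (47 − 82.5)² / 82.5 = 15.2758
  green-stemmed potato-leaf: (27 − 27.5)² / 27.5 = 0.0091
χ² = 2.4253 + 1.6030 + 15.2758 + 0.0091 = 19.3132 ≈ 19.313
Degrees of freedom = 4 − 1 = 3; critical value at α = 0.05 is 7.815.
Since 19.313 > 7.815, we reject the null hypothesis — the data do not fit the 9:3:3:1 ratio.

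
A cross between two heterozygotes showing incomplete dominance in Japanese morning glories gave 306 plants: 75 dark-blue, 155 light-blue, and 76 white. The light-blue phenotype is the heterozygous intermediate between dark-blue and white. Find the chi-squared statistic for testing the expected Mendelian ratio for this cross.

With incomplete dominance, a heterozygote × heterozygote cross gives a 1:2:1 phenotypic ratio.
Under the 1:2:1 hypothesis (Σ ratio = 4, N = 306):
  dark-blue: 306 × 1/4 = 76.5
  light-blue: 306 × 2/4 = 153
  white: 306 × 1/4 = 76.5
χ² = Σ (O − E)² / E
  dark-blue: (75 − 76.5)² / 76.5 = 0.0294
  light-blue: (155 − 153)² / 153 = 0.0261
  white: (76 − 76.5)² / 76.5 = 0.0033
χ² = 0.0294 + 0.0261 + 0.0033 = 0.0588 ≈ 0.059

0.059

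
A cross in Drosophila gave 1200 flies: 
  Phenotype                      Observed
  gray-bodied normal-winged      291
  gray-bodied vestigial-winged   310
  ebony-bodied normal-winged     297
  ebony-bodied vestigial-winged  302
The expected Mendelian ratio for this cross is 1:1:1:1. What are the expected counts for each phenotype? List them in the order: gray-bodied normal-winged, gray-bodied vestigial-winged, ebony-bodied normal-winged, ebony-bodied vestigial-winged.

Under the 1:1:1:1 hypothesis (Σ ratio = 4, N = 1200):
  gray-bodied normal-winged: 1200 × 1/4 = 300
  gray-bodied vestigial-winged: 1200 × 1/4 = 300
  ebony-bodied normal-winged: 1200 × 1/4 = 300
  ebony-bodied vestigial-winged: 1200 × 1/4 = 300

300, 300, 300, 300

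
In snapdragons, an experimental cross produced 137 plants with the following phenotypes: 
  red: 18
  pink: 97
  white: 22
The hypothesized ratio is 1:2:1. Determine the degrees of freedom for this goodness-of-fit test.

2

A goodness-of-fit test with 3 phenotype classes has df = 3 − 1 = 2.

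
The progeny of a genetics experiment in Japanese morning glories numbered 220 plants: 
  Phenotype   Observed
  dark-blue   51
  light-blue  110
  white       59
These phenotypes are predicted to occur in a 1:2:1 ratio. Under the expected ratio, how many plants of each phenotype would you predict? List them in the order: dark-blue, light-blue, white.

The 1:2:1 ratio has 4 parts, so with N = 220 the expected counts are:
  dark-blue: 220 × 1/4 = 55
  light-blue: 220 × 2/4 = 110
  white: 220 × 1/4 = 55

55, 110, 55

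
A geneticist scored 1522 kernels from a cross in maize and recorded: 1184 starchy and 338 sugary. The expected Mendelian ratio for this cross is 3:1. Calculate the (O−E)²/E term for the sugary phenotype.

Total ratio parts = 4. Expected numbers out of 1522:
  starchy: 1522 × 3/4 = 1141.5
  sugary: 1522 × 1/4 = 380.5
Contribution of sugary: (338 − 380.5)² / 380.5 = 4.7470

4.747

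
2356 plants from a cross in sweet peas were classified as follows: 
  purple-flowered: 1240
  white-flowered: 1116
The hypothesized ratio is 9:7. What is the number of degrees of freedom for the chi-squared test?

1

A goodness-of-fit test with 2 phenotype classes has df = 2 − 1 = 1.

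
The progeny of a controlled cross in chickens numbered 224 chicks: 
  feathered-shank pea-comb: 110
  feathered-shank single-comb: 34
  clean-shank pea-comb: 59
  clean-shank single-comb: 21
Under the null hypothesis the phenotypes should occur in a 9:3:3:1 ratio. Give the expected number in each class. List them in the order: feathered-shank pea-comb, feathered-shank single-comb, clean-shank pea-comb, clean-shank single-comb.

126, 42, 42, 14

Under the 9:3:3:1 hypothesis (Σ ratio = 16, N = 224):
  feathered-shank pea-comb: 224 × 9/16 = 126
  feathered-shank single-comb: 224 × 3/16 = 42
  clean-shank pea-comb: 224 × 3/16 = 42
  clean-shank single-comb: 224 × 1/16 = 14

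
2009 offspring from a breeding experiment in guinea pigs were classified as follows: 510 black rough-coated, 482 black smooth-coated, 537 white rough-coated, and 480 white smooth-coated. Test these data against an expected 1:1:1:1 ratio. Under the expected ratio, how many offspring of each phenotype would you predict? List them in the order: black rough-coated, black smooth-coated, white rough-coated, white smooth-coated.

Expected counts for N = 2009 under a 1:1:1:1 ratio (total parts = 4):
  black rough-coated: 2009 × 1/4 = 502.25
  black smooth-coated: 2009 × 1/4 = 502.25
  white rough-coated: 2009 × 1/4 = 502.25
  white smooth-coated: 2009 × 1/4 = 502.25

502.25, 502.25, 502.25, 502.25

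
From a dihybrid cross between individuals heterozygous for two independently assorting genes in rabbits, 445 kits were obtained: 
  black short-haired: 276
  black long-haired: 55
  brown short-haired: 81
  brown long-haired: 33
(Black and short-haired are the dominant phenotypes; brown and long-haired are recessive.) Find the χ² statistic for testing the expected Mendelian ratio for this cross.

A dihybrid F₂ with independent assortment and complete dominance at both loci gives a 9:3:3:1 phenotypic ratio.
The 9:3:3:1 ratio has 16 parts, so with N = 445 the expected counts are:
  black short-haired: 445 × 9/16 = 250.3125
  black long-haired: 445 × 3/16 = 83.4375
  brown short-haired: 445 × 3/16 = 83.4375
  brown long-haired: 445 × 1/16 = 27.8125
χ² = Σ (O − E)² / E
  black short-haired: (276 − 250.3125)² / 250.3125 = 2.6361
  black long-haired: (55 − 83.4375)² / 83.4375 = 9.6922
  brown short-haired: (81 − 83.4375)² / 83.4375 = 0.0712
  brown long-haired: (33 − 27.8125)² / 27.8125 = 0.9676
χ² = 2.6361 + 9.6922 + 0.0712 + 0.9676 = 13.3671 ≈ 13.367

13.367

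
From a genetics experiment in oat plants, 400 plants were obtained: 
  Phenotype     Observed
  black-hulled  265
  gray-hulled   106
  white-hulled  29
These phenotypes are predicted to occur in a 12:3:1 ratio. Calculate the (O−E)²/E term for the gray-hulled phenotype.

The 12:3:1 ratio has 16 parts, so with N = 400 the expected counts are:
  black-hulled: 400 × 12/16 = 300
  gray-hulled: 400 × 3/16 = 75
  white-hulled: 400 × 1/16 = 25
Contribution of gray-hulled: (106 − 75)² / 75 = 12.8133

12.813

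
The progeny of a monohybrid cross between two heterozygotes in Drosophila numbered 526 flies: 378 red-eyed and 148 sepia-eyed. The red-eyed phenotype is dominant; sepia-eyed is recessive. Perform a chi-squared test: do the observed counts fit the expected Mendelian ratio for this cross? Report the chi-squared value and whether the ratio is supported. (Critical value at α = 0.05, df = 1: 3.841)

2.760; consistent

For a monohybrid cross between heterozygotes with complete dominance, the expected phenotypic ratio is 3:1.
Expected counts for N = 526 under a 3:1 ratio (total parts = 4):
  red-eyed: 526 × 3/4 = 394.5
  sepia-eyed: 526 × 1/4 = 131.5
χ² = Σ (O − E)² / E
  red-eyed: (378 − 394.5)² / 394.5 = 0.6901
  sepia-eyed: (148 − 131.5)² / 131.5 = 2.0703
χ² = 0.6901 + 2.0703 = 2.7604 ≈ 2.760
Degrees of freedom = 2 − 1 = 1; critical value at α = 0.05 is 3.841.
Since 2.760 < 3.841, we fail to reject the null hypothesis — the data are consistent with the 3:1 ratio.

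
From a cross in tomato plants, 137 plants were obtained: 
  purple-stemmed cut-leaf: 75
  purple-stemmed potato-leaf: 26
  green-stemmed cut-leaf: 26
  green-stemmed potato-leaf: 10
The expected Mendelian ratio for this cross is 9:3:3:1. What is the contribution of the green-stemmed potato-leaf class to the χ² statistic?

Total ratio parts = 16. Expected numbers out of 137:
  purple-stemmed cut-leaf: 137 × 9/16 = 77.0625
  purple-stemmed potato-leaf: 137 × 3/16 = 25.6875
  green-stemmed cut-leaf: 137 × 3/16 = 25.6875
  green-stemmed potato-leaf: 137 × 1/16 = 8.5625
Contribution of green-stemmed potato-leaf: (10 − 8.5625)² / 8.5625 = 0.2413

0.241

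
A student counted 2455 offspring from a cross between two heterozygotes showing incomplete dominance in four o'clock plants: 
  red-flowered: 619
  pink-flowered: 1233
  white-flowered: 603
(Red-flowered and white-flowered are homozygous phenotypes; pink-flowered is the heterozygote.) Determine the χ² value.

With incomplete dominance, a heterozygote × heterozygote cross gives a 1:2:1 phenotypic ratio.
Expected counts for N = 2455 under a 1:2:1 ratio (total parts = 4):
  red-flowered: 2455 × 1/4 = 613.75
  pink-flowered: 2455 × 2/4 = 1227.5
  white-flowered: 2455 × 1/4 = 613.75
χ² = Σ (O − E)² / E
  red-flowered: (619 − 613.75)² / 613.75 = 0.0449
  pink-flowered: (1233 − 1227.5)² / 1227.5 = 0.0246
  white-flowered: (603 − 613.75)² / 613.75 = 0.1883
χ² = 0.0449 + 0.0246 + 0.1883 = 0.2578 ≈ 0.258

0.258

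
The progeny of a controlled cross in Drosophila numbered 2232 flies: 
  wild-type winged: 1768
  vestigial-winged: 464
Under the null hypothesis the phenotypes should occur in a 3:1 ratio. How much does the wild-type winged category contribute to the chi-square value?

Expected counts for N = 2232 under a 3:1 ratio (total parts = 4):
  wild-type winged: 2232 × 3/4 = 1674
  vestigial-winged: 2232 × 1/4 = 558
Contribution of wild-type winged: (1768 − 1674)² / 1674 = 5.2784

5.278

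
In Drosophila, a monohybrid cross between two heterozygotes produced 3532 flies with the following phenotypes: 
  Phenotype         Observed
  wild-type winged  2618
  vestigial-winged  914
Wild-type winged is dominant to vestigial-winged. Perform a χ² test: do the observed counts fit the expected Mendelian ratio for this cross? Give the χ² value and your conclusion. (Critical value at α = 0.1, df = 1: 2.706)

1.451; consistent

For a monohybrid cross between heterozygotes with complete dominance, the expected phenotypic ratio is 3:1.
Under the 3:1 hypothesis (Σ ratio = 4, N = 3532):
  wild-type winged: 3532 × 3/4 = 2649
  vestigial-winged: 3532 × 1/4 = 883
χ² = Σ (O − E)² / E
  wild-type winged: (2618 − 2649)² / 2649 = 0.3628
  vestigial-winged: (914 − 883)² / 883 = 1.0883
χ² = 0.3628 + 1.0883 = 1.4511 ≈ 1.451
Degrees of freedom = 2 − 1 = 1; critical value at α = 0.1 is 2.706.
Since 1.451 < 2.706, we fail to reject the null hypothesis — the data are consistent with the 3:1 ratio.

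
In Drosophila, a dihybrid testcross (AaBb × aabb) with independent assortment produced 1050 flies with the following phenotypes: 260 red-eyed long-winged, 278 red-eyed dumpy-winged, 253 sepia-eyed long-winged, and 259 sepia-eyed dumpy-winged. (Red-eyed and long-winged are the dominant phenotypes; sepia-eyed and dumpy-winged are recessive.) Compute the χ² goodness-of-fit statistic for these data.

1.330

A dihybrid testcross with independent assortment gives a 1:1:1:1 ratio.
Total ratio parts = 4. Expected numbers out of 1050:
  red-eyed long-winged: 1050 × 1/4 = 262.5
  red-eyed dumpy-winged: 1050 × 1/4 = 262.5
  sepia-eyed long-winged: 1050 × 1/4 = 262.5
  sepia-eyed dumpy-winged: 1050 × 1/4 = 262.5
χ² = Σ (O − E)² / E
  red-eyed long-winged: (260 − 262.5)² / 262.5 = 0.0238
  red-eyed dumpy-winged: (278 − 262.5)² / 262.5 = 0.9152
  sepia-eyed long-winged: (253 − 262.5)² / 262.5 = 0.3438
  sepia-eyed dumpy-winged: (259 − 262.5)² / 262.5 = 0.0467
χ² = 0.0238 + 0.9152 + 0.3438 + 0.0467 = 1.3295 ≈ 1.330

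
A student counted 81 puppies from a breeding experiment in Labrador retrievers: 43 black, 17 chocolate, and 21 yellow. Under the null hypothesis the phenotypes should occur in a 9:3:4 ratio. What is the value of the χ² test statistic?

The 9:3:4 ratio has 16 parts, so with N = 81 the expected counts are:
  black: 81 × 9/16 = 45.5625
  chocolate: 81 × 3/16 = 15.1875
  yellow: 81 × 4/16 = 20.25
χ² = Σ (O − E)² / E
  black: (43 − 45.5625)² / 45.5625 = 0.1441
  chocolate: (17 − 15.1875)² / 15.1875 = 0.2163
  yellow: (21 − 20.25)² / 20.25 = 0.0278
χ² = 0.1441 + 0.2163 + 0.0278 = 0.3882 ≈ 0.388

0.388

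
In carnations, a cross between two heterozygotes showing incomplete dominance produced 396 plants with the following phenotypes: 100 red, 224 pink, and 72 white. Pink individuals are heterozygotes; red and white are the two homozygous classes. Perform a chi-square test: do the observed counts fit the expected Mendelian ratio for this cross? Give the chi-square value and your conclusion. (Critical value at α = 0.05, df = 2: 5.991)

With incomplete dominance, a heterozygote × heterozygote cross gives a 1:2:1 phenotypic ratio.
The 1:2:1 ratio has 4 parts, so with N = 396 the expected counts are:
  red: 396 × 1/4 = 99
  pink: 396 × 2/4 = 198
  white: 396 × 1/4 = 99
χ² = Σ (O − E)² / E
  red: (100 − 99)² / 99 = 0.0101
  pink: (224 − 198)² / 198 = 3.4141
  white: (72 − 99)² / 99 = 7.3636
χ² = 0.0101 + 3.4141 + 7.3636 = 10.7878 ≈ 10.788
Degrees of freedom = 3 − 1 = 2; critical value at α = 0.05 is 5.991.
Since 10.788 > 5.991, we reject the null hypothesis — the data do not fit the 1:2:1 ratio.

10.788; not consistent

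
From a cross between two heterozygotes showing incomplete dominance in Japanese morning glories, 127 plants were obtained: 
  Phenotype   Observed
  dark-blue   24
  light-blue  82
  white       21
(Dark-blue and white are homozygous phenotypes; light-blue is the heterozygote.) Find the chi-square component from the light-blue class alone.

With incomplete dominance, a heterozygote × heterozygote cross gives a 1:2:1 phenotypic ratio.
The 1:2:1 ratio has 4 parts, so with N = 127 the expected counts are:
  dark-blue: 127 × 1/4 = 31.75
  light-blue: 127 × 2/4 = 63.5
  white: 127 × 1/4 = 31.75
Contribution of light-blue: (82 − 63.5)² / 63.5 = 5.3898

5.390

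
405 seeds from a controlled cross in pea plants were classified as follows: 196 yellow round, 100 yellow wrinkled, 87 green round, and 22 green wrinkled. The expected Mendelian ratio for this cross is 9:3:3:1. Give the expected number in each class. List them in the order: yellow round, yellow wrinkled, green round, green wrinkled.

227.8125, 75.9375, 75.9375, 25.3125

The 9:3:3:1 ratio has 16 parts, so with N = 405 the expected counts are:
  yellow round: 405 × 9/16 = 227.8125
  yellow wrinkled: 405 × 3/16 = 75.9375
  green round: 405 × 3/16 = 75.9375
  green wrinkled: 405 × 1/16 = 25.3125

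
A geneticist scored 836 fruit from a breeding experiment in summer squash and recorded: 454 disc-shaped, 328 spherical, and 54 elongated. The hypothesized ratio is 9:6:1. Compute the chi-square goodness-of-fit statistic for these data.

1.291

Expected counts for N = 836 under a 9:6:1 ratio (total parts = 16):
  disc-shaped: 836 × 9/16 = 470.25
  spherical: 836 × 6/16 = 313.5
  elongated: 836 × 1/16 = 52.25
χ² = Σ (O − E)² / E
  disc-shaped: (454 − 470.25)² / 470.25 = 0.5615
  spherical: (328 − 313.5)² / 313.5 = 0.6707
  elongated: (54 − 52.25)² / 52.25 = 0.0586
χ² = 0.5615 + 0.6707 + 0.0586 = 1.2908 ≈ 1.291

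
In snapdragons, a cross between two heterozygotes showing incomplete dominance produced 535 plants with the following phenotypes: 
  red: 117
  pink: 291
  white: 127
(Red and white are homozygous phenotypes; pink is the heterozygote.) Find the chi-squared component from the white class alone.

0.341

With incomplete dominance, a heterozygote × heterozygote cross gives a 1:2:1 phenotypic ratio.
Expected counts for N = 535 under a 1:2:1 ratio (total parts = 4):
  red: 535 × 1/4 = 133.75
  pink: 535 × 2/4 = 267.5
  white: 535 × 1/4 = 133.75
Contribution of white: (127 − 133.75)² / 133.75 = 0.3407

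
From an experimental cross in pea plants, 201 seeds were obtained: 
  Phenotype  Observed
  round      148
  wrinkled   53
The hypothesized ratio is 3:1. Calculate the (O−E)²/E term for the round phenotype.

Under the 3:1 hypothesis (Σ ratio = 4, N = 201):
  round: 201 × 3/4 = 150.75
  wrinkled: 201 × 1/4 = 50.25
Contribution of round: (148 − 150.75)² / 150.75 = 0.0502

0.050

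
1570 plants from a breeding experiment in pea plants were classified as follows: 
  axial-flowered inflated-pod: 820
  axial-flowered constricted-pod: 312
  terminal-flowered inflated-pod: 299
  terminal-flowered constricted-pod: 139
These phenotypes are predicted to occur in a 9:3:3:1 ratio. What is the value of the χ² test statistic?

22.667

Under the 9:3:3:1 hypothesis (Σ ratio = 16, N = 1570):
  axial-flowered inflated-pod: 1570 × 9/16 = 883.125
  axial-flowered constricted-pod: 1570 × 3/16 = 294.375
  terminal-flowered inflated-pod: 1570 × 3/16 = 294.375
  terminal-flowered constricted-pod: 1570 × 1/16 = 98.125
χ² = Σ (O − E)² / E
  axial-flowered inflated-pod: (820 − 883.125)² / 883.125 = 4.5121
  axial-flowered constricted-pod: (312 − 294.375)² / 294.375 = 1.0553
  terminal-flowered inflated-pod: (299 − 294.375)² / 294.375 = 0.0727
  terminal-flowered constricted-pod: (139 − 98.125)² / 98.125 = 17.0269
χ² = 4.5121 + 1.0553 + 0.0727 + 17.0269 = 22.667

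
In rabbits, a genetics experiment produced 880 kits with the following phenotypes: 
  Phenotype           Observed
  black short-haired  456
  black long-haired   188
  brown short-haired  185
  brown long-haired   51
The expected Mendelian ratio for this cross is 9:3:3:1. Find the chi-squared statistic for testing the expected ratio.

Total ratio parts = 16. Expected numbers out of 880:
  black short-haired: 880 × 9/16 = 495
  black long-haired: 880 × 3/16 = 165
  brown short-haired: 880 × 3/16 = 165
  brown long-haired: 880 × 1/16 = 55
χ² = Σ (O − E)² / E
  black short-haired: (456 − 495)² / 495 = 3.0727
  black long-haired: (188 − 165)² / 165 = 3.2061
  brown short-haired: (185 − 165)² / 165 = 2.4242
  brown long-haired: (51 − 55)² / 55 = 0.2909
χ² = 3.0727 + 3.2061 + 2.4242 + 0.2909 = 8.9939 ≈ 8.994

8.994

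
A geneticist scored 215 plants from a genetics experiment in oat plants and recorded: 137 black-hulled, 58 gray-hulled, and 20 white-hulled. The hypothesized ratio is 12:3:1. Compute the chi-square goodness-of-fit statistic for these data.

14.612

Expected counts for N = 215 under a 12:3:1 ratio (total parts = 16):
  black-hulled: 215 × 12/16 = 161.25
  gray-hulled: 215 × 3/16 = 40.3125
  white-hulled: 215 × 1/16 = 13.4375
χ² = Σ (O − E)² / E
  black-hulled: (137 − 161.25)² / 161.25 = 3.6469
  gray-hulled: (58 − 40.3125)² / 40.3125 = 7.7606
  white-hulled: (20 − 13.4375)² / 13.4375 = 3.2049
χ² = 3.6469 + 7.7606 + 3.2049 = 14.6124 ≈ 14.612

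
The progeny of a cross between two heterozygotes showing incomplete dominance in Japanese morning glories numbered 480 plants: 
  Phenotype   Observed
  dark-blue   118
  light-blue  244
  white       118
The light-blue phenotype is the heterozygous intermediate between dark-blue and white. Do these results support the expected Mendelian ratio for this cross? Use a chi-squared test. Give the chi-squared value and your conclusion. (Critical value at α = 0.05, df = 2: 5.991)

With incomplete dominance, a heterozygote × heterozygote cross gives a 1:2:1 phenotypic ratio.
The 1:2:1 ratio has 4 parts, so with N = 480 the expected counts are:
  dark-blue: 480 × 1/4 = 120
  light-blue: 480 × 2/4 = 240
  white: 480 × 1/4 = 120
χ² = Σ (O − E)² / E
  dark-blue: (118 − 120)² / 120 = 0.0333
  light-blue: (244 − 240)² / 240 = 0.0667
  white: (118 − 120)² / 120 = 0.0333
χ² = 0.0333 + 0.0667 + 0.0333 = 0.1333 ≈ 0.133
Degrees of freedom = 3 − 1 = 2; critical value at α = 0.05 is 5.991.
Since 0.133 < 5.991, we fail to reject the null hypothesis — the data are consistent with the 1:2:1 ratio.

0.133; consistent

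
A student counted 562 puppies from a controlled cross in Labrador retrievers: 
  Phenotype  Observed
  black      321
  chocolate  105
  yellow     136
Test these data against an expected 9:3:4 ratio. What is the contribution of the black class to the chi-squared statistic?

The 9:3:4 ratio has 16 parts, so with N = 562 the expected counts are:
  black: 562 × 9/16 = 316.125
  chocolate: 562 × 3/16 = 105.375
  yellow: 562 × 4/16 = 140.5
Contribution of black: (321 − 316.125)² / 316.125 = 0.0752

0.075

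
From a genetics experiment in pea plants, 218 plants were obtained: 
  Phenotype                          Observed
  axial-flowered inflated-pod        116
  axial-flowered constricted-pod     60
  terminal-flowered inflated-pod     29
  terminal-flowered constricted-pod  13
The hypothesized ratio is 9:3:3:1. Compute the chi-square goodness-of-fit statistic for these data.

12.785

Under the 9:3:3:1 hypothesis (Σ ratio = 16, N = 218):
  axial-flowered inflated-pod: 218 × 9/16 = 122.625
  axial-flowered constricted-pod: 218 × 3/16 = 40.875
  terminal-flowered inflated-pod: 218 × 3/16 = 40.875
  terminal-flowered constricted-pod: 218 × 1/16 = 13.625
χ² = Σ (O − E)² / E
  axial-flowered inflated-pod: (116 − 122.625)² / 122.625 = 0.3579
  axial-flowered constricted-pod: (60 − 40.875)² / 40.875 = 8.9484
  terminal-flowered inflated-pod: (29 − 40.875)² / 40.875 = 3.4499
  terminal-flowered constricted-pod: (13 − 13.625)² / 13.625 = 0.0287
χ² = 0.3579 + 8.9484 + 3.4499 + 0.0287 = 12.7849 ≈ 12.785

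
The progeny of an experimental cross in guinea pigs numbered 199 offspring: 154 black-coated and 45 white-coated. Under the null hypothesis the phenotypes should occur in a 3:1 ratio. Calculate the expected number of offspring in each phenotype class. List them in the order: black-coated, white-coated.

149.25, 49.75

The 3:1 ratio has 4 parts, so with N = 199 the expected counts are:
  black-coated: 199 × 3/4 = 149.25
  white-coated: 199 × 1/4 = 49.75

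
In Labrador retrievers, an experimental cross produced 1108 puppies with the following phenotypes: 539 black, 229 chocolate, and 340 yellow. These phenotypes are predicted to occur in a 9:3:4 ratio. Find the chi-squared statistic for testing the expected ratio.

27.891

Under the 9:3:4 hypothesis (Σ ratio = 16, N = 1108):
  black: 1108 × 9/16 = 623.25
  chocolate: 1108 × 3/16 = 207.75
  yellow: 1108 × 4/16 = 277
χ² = Σ (O − E)² / E
  black: (539 − 623.25)² / 623.25 = 11.3888
  chocolate: (229 − 207.75)² / 207.75 = 2.1736
  yellow: (340 − 277)² / 277 = 14.3285
χ² = 11.3888 + 2.1736 + 14.3285 = 27.8909 ≈ 27.891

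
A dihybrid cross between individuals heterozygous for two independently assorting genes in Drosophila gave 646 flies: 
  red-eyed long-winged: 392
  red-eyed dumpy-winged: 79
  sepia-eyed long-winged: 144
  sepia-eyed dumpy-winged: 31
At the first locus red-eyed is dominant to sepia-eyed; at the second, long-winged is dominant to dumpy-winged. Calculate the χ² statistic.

A dihybrid F₂ with independent assortment and complete dominance at both loci gives a 9:3:3:1 phenotypic ratio.
Under the 9:3:3:1 hypothesis (Σ ratio = 16, N = 646):
  red-eyed long-winged: 646 × 9/16 = 363.375
  red-eyed dumpy-winged: 646 × 3/16 = 121.125
  sepia-eyed long-winged: 646 × 3/16 = 121.125
  sepia-eyed dumpy-winged: 646 × 1/16 = 40.375
χ² = Σ (O − E)² / E
  red-eyed long-winged: (392 − 363.375)² / 363.375 = 2.2549
  red-eyed dumpy-winged: (79 − 121.125)² / 121.125 = 14.6503
  sepia-eyed long-winged: (144 − 121.125)² / 121.125 = 4.3200
  sepia-eyed dumpy-winged: (31 − 40.375)² / 40.375 = 2.1769
χ² = 2.2549 + 14.6503 + 4.3200 + 2.1769 = 23.4021 ≈ 23.402

23.402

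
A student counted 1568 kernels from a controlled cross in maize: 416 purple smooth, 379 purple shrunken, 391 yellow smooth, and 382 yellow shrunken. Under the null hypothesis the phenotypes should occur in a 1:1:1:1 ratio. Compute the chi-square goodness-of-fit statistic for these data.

2.158

The 1:1:1:1 ratio has 4 parts, so with N = 1568 the expected counts are:
  purple smooth: 1568 × 1/4 = 392
  purple shrunken: 1568 × 1/4 = 392
  yellow smooth: 1568 × 1/4 = 392
  yellow shrunken: 1568 × 1/4 = 392
χ² = Σ (O − E)² / E
  purple smooth: (416 − 392)² / 392 = 1.4694
  purple shrunken: (379 − 392)² / 392 = 0.4311
  yellow smooth: (391 − 392)² / 392 = 0.0026
  yellow shrunken: (382 − 392)² / 392 = 0.2551
χ² = 1.4694 + 0.4311 + 0.0026 + 0.2551 = 2.1582 ≈ 2.158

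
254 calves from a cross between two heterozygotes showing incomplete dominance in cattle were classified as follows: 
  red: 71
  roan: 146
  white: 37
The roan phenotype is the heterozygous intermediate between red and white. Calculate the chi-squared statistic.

With incomplete dominance, a heterozygote × heterozygote cross gives a 1:2:1 phenotypic ratio.
Expected counts for N = 254 under a 1:2:1 ratio (total parts = 4):
  red: 254 × 1/4 = 63.5
  roan: 254 × 2/4 = 127
  white: 254 × 1/4 = 63.5
χ² = Σ (O − E)² / E
  red: (71 − 63.5)² / 63.5 = 0.8858
  roan: (146 − 127)² / 127 = 2.8425
  white: (37 − 63.5)² / 63.5 = 11.0591
χ² = 0.8858 + 2.8425 + 11.0591 = 14.7874 ≈ 14.787

14.787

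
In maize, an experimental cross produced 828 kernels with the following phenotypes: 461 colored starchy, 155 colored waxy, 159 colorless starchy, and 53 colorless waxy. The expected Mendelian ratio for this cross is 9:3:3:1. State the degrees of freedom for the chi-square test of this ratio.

A goodness-of-fit test with 4 phenotype classes has df = 4 − 1 = 3.

3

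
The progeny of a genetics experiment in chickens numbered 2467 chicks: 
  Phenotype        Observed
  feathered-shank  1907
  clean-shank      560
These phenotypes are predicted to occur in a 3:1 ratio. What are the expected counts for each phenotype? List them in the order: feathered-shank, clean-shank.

Total ratio parts = 4. Expected numbers out of 2467:
  feathered-shank: 2467 × 3/4 = 1850.25
  clean-shank: 2467 × 1/4 = 616.75

1850.25, 616.75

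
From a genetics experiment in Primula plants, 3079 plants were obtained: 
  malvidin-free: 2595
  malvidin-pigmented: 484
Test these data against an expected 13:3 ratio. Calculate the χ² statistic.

18.563

Under the 13:3 hypothesis (Σ ratio = 16, N = 3079):
  malvidin-free: 3079 × 13/16 = 2501.6875
  malvidin-pigmented: 3079 × 3/16 = 577.3125
χ² = Σ (O − E)² / E
  malvidin-free: (2595 − 2501.6875)² / 2501.6875 = 3.4805
  malvidin-pigmented: (484 − 577.3125)² / 577.3125 = 15.0823
χ² = 3.4805 + 15.0823 = 18.5628 ≈ 18.563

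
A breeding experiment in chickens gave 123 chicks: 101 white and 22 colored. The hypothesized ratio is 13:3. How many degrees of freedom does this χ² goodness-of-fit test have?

1

A goodness-of-fit test with 2 phenotype classes has df = 2 − 1 = 1.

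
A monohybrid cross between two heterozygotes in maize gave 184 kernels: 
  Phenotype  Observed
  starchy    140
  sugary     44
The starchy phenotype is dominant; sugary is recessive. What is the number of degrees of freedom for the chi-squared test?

1

For a monohybrid cross between heterozygotes with complete dominance, the expected phenotypic ratio is 3:1.
A goodness-of-fit test with 2 phenotype classes has df = 2 − 1 = 1.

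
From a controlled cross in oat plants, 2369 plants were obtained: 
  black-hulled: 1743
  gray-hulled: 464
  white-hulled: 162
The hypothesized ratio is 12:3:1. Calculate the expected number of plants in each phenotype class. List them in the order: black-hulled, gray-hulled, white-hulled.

1776.75, 444.1875, 148.0625

The 12:3:1 ratio has 16 parts, so with N = 2369 the expected counts are:
  black-hulled: 2369 × 12/16 = 1776.75
  gray-hulled: 2369 × 3/16 = 444.1875
  white-hulled: 2369 × 1/16 = 148.0625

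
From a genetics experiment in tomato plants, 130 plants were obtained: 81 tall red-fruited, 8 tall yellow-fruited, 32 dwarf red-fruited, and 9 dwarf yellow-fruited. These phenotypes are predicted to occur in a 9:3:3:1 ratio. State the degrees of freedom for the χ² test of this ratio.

3

A goodness-of-fit test with 4 phenotype classes has df = 4 − 1 = 3.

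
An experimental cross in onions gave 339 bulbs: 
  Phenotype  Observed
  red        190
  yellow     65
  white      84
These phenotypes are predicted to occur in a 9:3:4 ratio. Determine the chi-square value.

Under the 9:3:4 hypothesis (Σ ratio = 16, N = 339):
  red: 339 × 9/16 = 190.6875
  yellow: 339 × 3/16 = 63.5625
  white: 339 × 4/16 = 84.75
χ² = Σ (O − E)² / E
  red: (190 − 190.6875)² / 190.6875 = 0.0025
  yellow: (65 − 63.5625)² / 63.5625 = 0.0325
  white: (84 − 84.75)² / 84.75 = 0.0066
χ² = 0.0025 + 0.0325 + 0.0066 = 0.0416 ≈ 0.042

0.042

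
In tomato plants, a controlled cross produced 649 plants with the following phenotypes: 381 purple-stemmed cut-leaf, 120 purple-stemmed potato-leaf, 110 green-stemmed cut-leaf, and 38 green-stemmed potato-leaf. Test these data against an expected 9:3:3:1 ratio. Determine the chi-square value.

2.004

The 9:3:3:1 ratio has 16 parts, so with N = 649 the expected counts are:
  purple-stemmed cut-leaf: 649 × 9/16 = 365.0625
  purple-stemmed potato-leaf: 649 × 3/16 = 121.6875
  green-stemmed cut-leaf: 649 × 3/16 = 121.6875
  green-stemmed potato-leaf: 649 × 1/16 = 40.5625
χ² = Σ (O − E)² / E
  purple-stemmed cut-leaf: (381 − 365.0625)² / 365.0625 = 0.6958
  purple-stemmed potato-leaf: (120 − 121.6875)² / 121.6875 = 0.0234
  green-stemmed cut-leaf: (110 − 121.6875)² / 121.6875 = 1.1225
  green-stemmed potato-leaf: (38 − 40.5625)² / 40.5625 = 0.1619
χ² = 0.6958 + 0.0234 + 1.1225 + 0.1619 = 2.0036 ≈ 2.004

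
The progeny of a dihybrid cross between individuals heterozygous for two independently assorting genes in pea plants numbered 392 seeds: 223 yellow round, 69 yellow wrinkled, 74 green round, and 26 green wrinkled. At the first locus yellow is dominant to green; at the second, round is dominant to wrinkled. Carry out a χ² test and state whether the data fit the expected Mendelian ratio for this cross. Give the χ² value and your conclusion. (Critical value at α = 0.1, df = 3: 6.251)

A dihybrid F₂ with independent assortment and complete dominance at both loci gives a 9:3:3:1 phenotypic ratio.
Total ratio parts = 16. Expected numbers out of 392:
  yellow round: 392 × 9/16 = 220.5
  yellow wrinkled: 392 × 3/16 = 73.5
  green round: 392 × 3/16 = 73.5
  green wrinkled: 392 × 1/16 = 24.5
χ² = Σ (O − E)² / E
  yellow round: (223 − 220.5)² / 220.5 = 0.0283
  yellow wrinkled: (69 − 73.5)² / 73.5 = 0.2755
  green round: (74 − 73.5)² / 73.5 = 0.0034
  green wrinkled: (26 − 24.5)² / 24.5 = 0.0918
χ² = 0.0283 + 0.2755 + 0.0034 + 0.0918 = 0.399
Degrees of freedom = 4 − 1 = 3; critical value at α = 0.1 is 6.251.
Since 0.399 < 6.251, we fail to reject the null hypothesis — the data are consistent with the 9:3:3:1 ratio.

0.399; consistent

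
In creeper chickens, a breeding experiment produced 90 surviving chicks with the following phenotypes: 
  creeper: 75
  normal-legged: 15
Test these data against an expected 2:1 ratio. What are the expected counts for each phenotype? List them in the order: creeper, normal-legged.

Total ratio parts = 3. Expected numbers out of 90:
  creeper: 90 × 2/3 = 60
  normal-legged: 90 × 1/3 = 30

60, 30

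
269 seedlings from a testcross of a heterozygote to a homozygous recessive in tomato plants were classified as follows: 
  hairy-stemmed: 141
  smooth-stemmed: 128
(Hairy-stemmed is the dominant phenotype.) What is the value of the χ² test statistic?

A testcross of a heterozygote (Aa × aa) gives a 1:1 phenotypic ratio.
The 1:1 ratio has 2 parts, so with N = 269 the expected counts are:
  hairy-stemmed: 269 × 1/2 = 134.5
  smooth-stemmed: 269 × 1/2 = 134.5
χ² = Σ (O − E)² / E
  hairy-stemmed: (141 − 134.5)² / 134.5 = 0.3141
  smooth-stemmed: (128 − 134.5)² / 134.5 = 0.3141
χ² = 0.3141 + 0.3141 = 0.6282 ≈ 0.628

0.628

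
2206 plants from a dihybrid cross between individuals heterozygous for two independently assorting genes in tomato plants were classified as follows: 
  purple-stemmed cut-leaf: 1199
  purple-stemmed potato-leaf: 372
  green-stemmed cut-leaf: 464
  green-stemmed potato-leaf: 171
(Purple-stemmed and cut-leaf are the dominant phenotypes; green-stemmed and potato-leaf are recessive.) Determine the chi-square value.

19.696

A dihybrid F₂ with independent assortment and complete dominance at both loci gives a 9:3:3:1 phenotypic ratio.
Under the 9:3:3:1 hypothesis (Σ ratio = 16, N = 2206):
  purple-stemmed cut-leaf: 2206 × 9/16 = 1240.875
  purple-stemmed potato-leaf: 2206 × 3/16 = 413.625
  green-stemmed cut-leaf: 2206 × 3/16 = 413.625
  green-stemmed potato-leaf: 2206 × 1/16 = 137.875
χ² = Σ (O − E)² / E
  purple-stemmed cut-leaf: (1199 − 1240.875)² / 1240.875 = 1.4131
  purple-stemmed potato-leaf: (372 − 413.625)² / 413.625 = 4.1889
  green-stemmed cut-leaf: (464 − 413.625)² / 413.625 = 6.1351
  green-stemmed potato-leaf: (171 − 137.875)² / 137.875 = 7.9584
χ² = 1.4131 + 4.1889 + 6.1351 + 7.9584 = 19.6955 ≈ 19.696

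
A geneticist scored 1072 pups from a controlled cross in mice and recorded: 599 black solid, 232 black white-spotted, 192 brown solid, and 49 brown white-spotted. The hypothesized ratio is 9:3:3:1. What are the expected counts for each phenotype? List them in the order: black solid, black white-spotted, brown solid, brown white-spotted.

Expected counts for N = 1072 under a 9:3:3:1 ratio (total parts = 16):
  black solid: 1072 × 9/16 = 603
  black white-spotted: 1072 × 3/16 = 201
  brown solid: 1072 × 3/16 = 201
  brown white-spotted: 1072 × 1/16 = 67

603, 201, 201, 67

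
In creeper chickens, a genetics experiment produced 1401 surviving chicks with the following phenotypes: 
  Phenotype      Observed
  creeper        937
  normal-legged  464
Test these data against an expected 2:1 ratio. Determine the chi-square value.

Under the 2:1 hypothesis (Σ ratio = 3, N = 1401):
  creeper: 1401 × 2/3 = 934
  normal-legged: 1401 × 1/3 = 467
χ² = Σ (O − E)² / E
  creeper: (937 − 934)² / 934 = 0.0096
  normal-legged: (464 − 467)² / 467 = 0.0193
χ² = 0.0096 + 0.0193 = 0.0289 ≈ 0.029

0.029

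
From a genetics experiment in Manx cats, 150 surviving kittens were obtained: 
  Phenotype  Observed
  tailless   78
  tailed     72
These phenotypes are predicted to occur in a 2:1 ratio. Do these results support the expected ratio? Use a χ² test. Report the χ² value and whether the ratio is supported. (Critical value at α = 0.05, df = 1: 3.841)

Total ratio parts = 3. Expected numbers out of 150:
  tailless: 150 × 2/3 = 100
  tailed: 150 × 1/3 = 50
χ² = Σ (O − E)² / E
  tailless: (78 − 100)² / 100 = 4.8400
  tailed: (72 − 50)² / 50 = 9.6800
χ² = 4.8400 + 9.6800 = 14.520
Degrees of freedom = 2 − 1 = 1; critical value at α = 0.05 is 3.841.
Since 14.520 > 3.841, we reject the null hypothesis — the data do not fit the 2:1 ratio.

14.520; not consistent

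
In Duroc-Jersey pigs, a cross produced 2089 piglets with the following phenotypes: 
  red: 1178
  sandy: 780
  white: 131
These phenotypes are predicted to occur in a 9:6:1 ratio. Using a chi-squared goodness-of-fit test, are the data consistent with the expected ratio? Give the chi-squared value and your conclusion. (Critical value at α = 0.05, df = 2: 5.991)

0.023; consistent

The 9:6:1 ratio has 16 parts, so with N = 2089 the expected counts are:
  red: 2089 × 9/16 = 1175.0625
  sandy: 2089 × 6/16 = 783.375
  white: 2089 × 1/16 = 130.5625
χ² = Σ (O − E)² / E
  red: (1178 − 1175.0625)² / 1175.0625 = 0.0073
  sandy: (780 − 783.375)² / 783.375 = 0.0145
  white: (131 − 130.5625)² / 130.5625 = 0.0015
χ² = 0.0073 + 0.0145 + 0.0015 = 0.0233 ≈ 0.023
Degrees of freedom = 3 − 1 = 2; critical value at α = 0.05 is 5.991.
Since 0.023 < 5.991, we fail to reject the null hypothesis — the data are consistent with the 9:6:1 ratio.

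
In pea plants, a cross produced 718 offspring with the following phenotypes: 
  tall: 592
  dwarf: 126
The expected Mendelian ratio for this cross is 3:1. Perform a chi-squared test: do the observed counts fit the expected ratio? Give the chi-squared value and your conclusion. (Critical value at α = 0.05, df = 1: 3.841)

21.261; not consistent

Expected counts for N = 718 under a 3:1 ratio (total parts = 4):
  tall: 718 × 3/4 = 538.5
  dwarf: 718 × 1/4 = 179.5
χ² = Σ (O − E)² / E
  tall: (592 − 538.5)² / 538.5 = 5.3152
  dwarf: (126 − 179.5)² / 179.5 = 15.9457
χ² = 5.3152 + 15.9457 = 21.2609 ≈ 21.261
Degrees of freedom = 2 − 1 = 1; critical value at α = 0.05 is 3.841.
Since 21.261 > 3.841, we reject the null hypothesis — the data do not fit the 3:1 ratio.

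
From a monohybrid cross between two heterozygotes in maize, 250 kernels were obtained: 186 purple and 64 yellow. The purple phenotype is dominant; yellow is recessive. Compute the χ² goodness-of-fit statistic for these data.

0.048

For a monohybrid cross between heterozygotes with complete dominance, the expected phenotypic ratio is 3:1.
Under the 3:1 hypothesis (Σ ratio = 4, N = 250):
  purple: 250 × 3/4 = 187.5
  yellow: 250 × 1/4 = 62.5
χ² = Σ (O − E)² / E
  purple: (186 − 187.5)² / 187.5 = 0.0120
  yellow: (64 − 62.5)² / 62.5 = 0.0360
χ² = 0.0120 + 0.0360 = 0.048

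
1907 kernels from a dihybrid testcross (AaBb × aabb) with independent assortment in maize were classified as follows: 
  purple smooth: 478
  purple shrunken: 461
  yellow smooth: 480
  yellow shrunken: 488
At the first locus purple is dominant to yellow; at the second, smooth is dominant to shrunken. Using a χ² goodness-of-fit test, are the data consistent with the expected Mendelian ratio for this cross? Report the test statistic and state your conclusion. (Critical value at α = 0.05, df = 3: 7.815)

A dihybrid testcross with independent assortment gives a 1:1:1:1 ratio.
Expected counts for N = 1907 under a 1:1:1:1 ratio (total parts = 4):
  purple smooth: 1907 × 1/4 = 476.75
  purple shrunken: 1907 × 1/4 = 476.75
  yellow smooth: 1907 × 1/4 = 476.75
  yellow shrunken: 1907 × 1/4 = 476.75
χ² = Σ (O − E)² / E
  purple smooth: (478 − 476.75)² / 476.75 = 0.0033
  purple shrunken: (461 − 476.75)² / 476.75 = 0.5203
  yellow smooth: (480 − 476.75)² / 476.75 = 0.0222
  yellow shrunken: (488 − 476.75)² / 476.75 = 0.2655
χ² = 0.0033 + 0.5203 + 0.0222 + 0.2655 = 0.8113 ≈ 0.811
Degrees of freedom = 4 − 1 = 3; critical value at α = 0.05 is 7.815.
Since 0.811 < 7.815, we fail to reject the null hypothesis — the data are consistent with the 1:1:1:1 ratio.

0.811; consistent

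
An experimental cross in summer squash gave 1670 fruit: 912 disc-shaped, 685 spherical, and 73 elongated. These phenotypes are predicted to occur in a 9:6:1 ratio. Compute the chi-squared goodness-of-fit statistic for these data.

The 9:6:1 ratio has 16 parts, so with N = 1670 the expected counts are:
  disc-shaped: 1670 × 9/16 = 939.375
  spherical: 1670 × 6/16 = 626.25
  elongated: 1670 × 1/16 = 104.375
χ² = Σ (O − E)² / E
  disc-shaped: (912 − 939.375)² / 939.375 = 0.7978
  spherical: (685 − 626.25)² / 626.25 = 5.5115
  elongated: (73 − 104.375)² / 104.375 = 9.4313
χ² = 0.7978 + 5.5115 + 9.4313 = 15.7406 ≈ 15.741

15.741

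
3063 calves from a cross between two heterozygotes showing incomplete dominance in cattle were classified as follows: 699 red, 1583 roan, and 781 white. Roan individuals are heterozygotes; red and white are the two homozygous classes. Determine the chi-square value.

7.854

With incomplete dominance, a heterozygote × heterozygote cross gives a 1:2:1 phenotypic ratio.
Under the 1:2:1 hypothesis (Σ ratio = 4, N = 3063):
  red: 3063 × 1/4 = 765.75
  roan: 3063 × 2/4 = 1531.5
  white: 3063 × 1/4 = 765.75
χ² = Σ (O − E)² / E
  red: (699 − 765.75)² / 765.75 = 5.8186
  roan: (1583 − 1531.5)² / 1531.5 = 1.7318
  white: (781 − 765.75)² / 765.75 = 0.3037
χ² = 5.8186 + 1.7318 + 0.3037 = 7.8541 ≈ 7.854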